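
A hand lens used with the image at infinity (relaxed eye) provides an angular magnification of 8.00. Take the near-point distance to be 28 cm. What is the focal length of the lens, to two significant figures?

For the image at infinity, M = D/f.
f = D/M = 28/8.0 = 3.500 cm.

3.5 cm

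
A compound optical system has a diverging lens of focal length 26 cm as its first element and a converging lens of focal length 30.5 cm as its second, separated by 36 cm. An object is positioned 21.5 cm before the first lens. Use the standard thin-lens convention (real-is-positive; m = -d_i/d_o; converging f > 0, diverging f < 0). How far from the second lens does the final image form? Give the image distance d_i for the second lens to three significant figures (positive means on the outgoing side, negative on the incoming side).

84.4 cm

Applying the thin-lens equation to the first lens, 1/(-26) = 1/21.5 + 1/d_i1, which gives d_i1 = -11.768 cm.
The intermediate image is virtual, 11.768 cm to the left of lens 1, so d_o2 = L - d_i1 = 36 - (-11.768) = 47.768 cm.
Applying the thin-lens equation again with f_2 = 30.5 cm and d_o2 = 47.768 cm gives d_i2 = 84.370 cm.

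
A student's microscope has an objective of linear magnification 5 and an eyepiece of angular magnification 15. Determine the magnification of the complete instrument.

The overall magnification of a compound microscope is the product of the objective and eyepiece magnifications:
M = M_obj x M_eye = 5 x 15 = 75.

75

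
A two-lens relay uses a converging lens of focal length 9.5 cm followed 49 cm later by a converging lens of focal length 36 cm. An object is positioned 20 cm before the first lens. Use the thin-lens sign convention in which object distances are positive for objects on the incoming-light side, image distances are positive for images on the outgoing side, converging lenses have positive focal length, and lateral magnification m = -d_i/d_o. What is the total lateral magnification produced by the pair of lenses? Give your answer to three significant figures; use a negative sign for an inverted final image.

Applying the thin-lens equation to the first lens, 1/9.5 = 1/20 + 1/d_i1, which gives d_i1 = 18.095 cm.
Its lateral magnification is m_1 = -d_i1/d_o1 = -(18.095)/20 = -0.9048.
The intermediate image is 18.095 cm to the right of lens 1, so d_o2 = L - d_i1 = 49 - 18.095 = 30.905 cm.
Applying the thin-lens equation again with f_2 = 36 cm and d_o2 = 30.905 cm gives d_i2 = -218.355 cm.
m_2 = -(-218.355)/(30.905) = 7.0654.
The system's lateral magnification is m_1 m_2 = (-0.9048)(7.0654) = -6.3925.

-6.39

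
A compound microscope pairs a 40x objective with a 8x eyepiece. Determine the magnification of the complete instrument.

320

The overall magnification of a compound microscope is the product of the objective and eyepiece magnifications:
M = M_obj x M_eye = 40 x 8 = 320.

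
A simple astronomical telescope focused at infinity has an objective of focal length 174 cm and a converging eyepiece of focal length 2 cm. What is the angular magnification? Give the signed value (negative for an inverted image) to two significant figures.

M = -f_obj/f_eye = -174/(2) = -87.000.

-87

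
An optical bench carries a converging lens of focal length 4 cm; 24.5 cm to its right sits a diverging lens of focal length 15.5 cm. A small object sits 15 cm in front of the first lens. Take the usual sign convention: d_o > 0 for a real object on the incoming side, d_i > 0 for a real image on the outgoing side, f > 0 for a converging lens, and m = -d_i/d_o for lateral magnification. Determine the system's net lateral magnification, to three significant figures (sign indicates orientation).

-0.163

First lens: d_i1 = 1/(1/4 - 1/15) = 5.455 cm.
m_1 = -(5.455)/15 = -0.3636.
The intermediate image is 5.455 cm to the right of lens 1, so d_o2 = L - d_i1 = 24.5 - 5.455 = 19.045 cm.
Second lens: d_i2 = 1/(1/(-15.5) - 1/(19.045)) = -8.545 cm.
m_2 = -(-8.545)/(19.045) = 0.4487.
Total m = m_1 x m_2 = (-0.3636)(0.4487) = -0.1632.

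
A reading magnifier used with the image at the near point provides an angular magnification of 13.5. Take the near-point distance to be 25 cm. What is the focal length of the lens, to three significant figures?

2.00 cm

For the image at the near point, M = 1 + D/f.
f = D/(M - 1) = 25/(13.5 - 1) = 2.000 cm.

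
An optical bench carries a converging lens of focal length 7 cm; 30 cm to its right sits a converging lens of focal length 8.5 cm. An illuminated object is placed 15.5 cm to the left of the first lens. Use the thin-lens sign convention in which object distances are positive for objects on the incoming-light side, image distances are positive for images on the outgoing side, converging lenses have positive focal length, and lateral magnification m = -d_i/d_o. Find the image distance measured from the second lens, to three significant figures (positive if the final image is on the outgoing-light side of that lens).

Lens 1: 1/d_i1 = 1/f_1 - 1/d_o1 = 1/7 - 1/15.5 = 0.07834 cm^-1, so d_i1 = 12.765 cm.
That image sits 17.235 cm in front of the second lens, so d_o2 = 17.235 cm.
Lens 2: 1/d_i2 = 1/f_2 - 1/d_o2 = 1/8.5 - 1/(17.235) = 0.05963 cm^-1, so d_i2 = 16.771 cm.

16.8 cm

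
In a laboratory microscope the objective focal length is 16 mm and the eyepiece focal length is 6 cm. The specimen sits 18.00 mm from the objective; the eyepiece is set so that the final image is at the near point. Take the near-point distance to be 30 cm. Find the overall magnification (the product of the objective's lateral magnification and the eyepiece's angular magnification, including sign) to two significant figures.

Convert to cm: f_obj = 16 mm = 1.6 cm; d_o = 18.00 mm = 1.80 cm.
Objective: 1/d_i = 1/f_obj - 1/d_o = 1/1.6 - 1/1.80 = 0.06944 cm^-1, so d_i = 14.400 cm.
m_obj = -d_i/d_o = -14.400/1.80 = -8.000.
Eyepiece angular magnification (image at near point): M_eye = 1 + D/f_e = 1 + 30/6 = 6.000.
Overall M = m_obj x M_eye = (-8.000)(6.000) = -48.00.

-48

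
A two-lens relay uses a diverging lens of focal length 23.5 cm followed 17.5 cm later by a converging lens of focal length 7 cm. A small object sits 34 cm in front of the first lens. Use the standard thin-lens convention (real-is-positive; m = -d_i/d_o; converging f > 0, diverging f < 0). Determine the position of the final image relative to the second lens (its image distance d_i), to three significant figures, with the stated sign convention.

9.01 cm

First lens: d_i1 = 1/(1/(-23.5) - 1/34) = -13.896 cm.
With d_i1 < 0 the first image is virtual and lies on the object side; the object distance for lens 2 is d_o2 = 17.5 - (-13.896) = 31.396 cm.
Second lens: d_i2 = 1/(1/7 - 1/(31.396)) = 9.009 cm.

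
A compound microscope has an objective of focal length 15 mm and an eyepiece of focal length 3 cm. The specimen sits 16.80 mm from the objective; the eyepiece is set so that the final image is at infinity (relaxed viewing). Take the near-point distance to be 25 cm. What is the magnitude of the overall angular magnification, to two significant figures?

69

Convert to cm: f_obj = 15 mm = 1.5 cm; d_o = 16.80 mm = 1.68 cm.
Objective: 1/d_i = 1/f_obj - 1/d_o = 1/1.5 - 1/1.68 = 0.07143 cm^-1, so d_i = 14.000 cm.
m_obj = -d_i/d_o = -14.000/1.68 = -8.333.
Eyepiece angular magnification (image at infinity): M_eye = D/f_e = 25/3 = 8.333.
Overall M = m_obj x M_eye = (-8.333)(8.333) = -69.44.
|M| = 69.44.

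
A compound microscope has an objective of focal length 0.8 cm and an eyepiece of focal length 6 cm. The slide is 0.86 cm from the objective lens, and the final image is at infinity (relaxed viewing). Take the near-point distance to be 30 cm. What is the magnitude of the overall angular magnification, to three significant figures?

66.7

Objective: 1/d_i = 1/f_obj - 1/d_o = 1/0.8 - 1/0.86 = 0.08721 cm^-1, so d_i = 11.467 cm.
m_obj = -d_i/d_o = -11.467/0.86 = -13.333.
Eyepiece angular magnification (image at infinity): M_eye = D/f_e = 30/6 = 5.000.
Overall M = m_obj x M_eye = (-13.333)(5.000) = -66.67.
|M| = 66.67.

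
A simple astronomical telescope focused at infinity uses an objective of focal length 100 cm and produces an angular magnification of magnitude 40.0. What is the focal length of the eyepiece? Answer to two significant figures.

|M| = f_obj/f_eye, so f_eye = f_obj/|M| = 100/40.0 = 2.500 cm.

2.5 cm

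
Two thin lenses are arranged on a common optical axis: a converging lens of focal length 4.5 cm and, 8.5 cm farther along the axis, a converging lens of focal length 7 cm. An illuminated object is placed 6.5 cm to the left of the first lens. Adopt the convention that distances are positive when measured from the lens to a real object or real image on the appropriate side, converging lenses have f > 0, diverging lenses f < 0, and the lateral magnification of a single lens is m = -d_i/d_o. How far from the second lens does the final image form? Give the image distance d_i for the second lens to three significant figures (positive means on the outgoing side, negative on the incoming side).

Lens 1: 1/d_i1 = 1/f_1 - 1/d_o1 = 1/4.5 - 1/6.5 = 0.06838 cm^-1, so d_i1 = 14.625 cm.
This image would form 14.625 cm past lens 1, i.e. 6.125 cm beyond lens 2, so it is a virtual object for lens 2: d_o2 = 8.5 - 14.625 = -6.125 cm.
Lens 2: 1/d_i2 = 1/f_2 - 1/d_o2 = 1/7 - 1/(-6.125) = 0.30612 cm^-1, so d_i2 = 3.267 cm.

3.27 cm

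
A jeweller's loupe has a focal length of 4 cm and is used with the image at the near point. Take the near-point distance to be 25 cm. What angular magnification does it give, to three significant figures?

7.25

M = 1 + D/f = 1 + 25/4 = 7.250.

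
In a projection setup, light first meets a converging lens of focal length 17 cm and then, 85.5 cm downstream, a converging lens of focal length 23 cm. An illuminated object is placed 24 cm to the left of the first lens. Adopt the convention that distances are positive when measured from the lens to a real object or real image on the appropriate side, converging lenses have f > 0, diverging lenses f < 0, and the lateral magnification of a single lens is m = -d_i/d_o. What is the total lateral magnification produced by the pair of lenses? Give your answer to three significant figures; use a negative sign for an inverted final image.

13.3

First lens: d_i1 = 1/(1/17 - 1/24) = 58.286 cm.
m_1 = -(58.286)/24 = -2.4286.
The intermediate image is 58.286 cm to the right of lens 1, so d_o2 = L - d_i1 = 85.5 - 58.286 = 27.214 cm.
Second lens: d_i2 = 1/(1/23 - 1/(27.214)) = 148.525 cm.
m_2 = -(148.525)/(27.214) = -5.4576.
Total m = m_1 x m_2 = (-2.4286)(-5.4576) = 13.2542.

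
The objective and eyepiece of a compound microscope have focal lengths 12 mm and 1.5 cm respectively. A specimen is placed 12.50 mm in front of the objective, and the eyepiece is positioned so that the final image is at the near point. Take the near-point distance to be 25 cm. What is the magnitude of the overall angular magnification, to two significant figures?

420

Convert to cm: f_obj = 12 mm = 1.2 cm; d_o = 12.50 mm = 1.25 cm.
Objective: 1/d_i = 1/f_obj - 1/d_o = 1/1.2 - 1/1.25 = 0.03333 cm^-1, so d_i = 30.000 cm.
m_obj = -d_i/d_o = -30.000/1.25 = -24.000.
Eyepiece angular magnification (image at near point): M_eye = 1 + D/f_e = 1 + 25/1.5 = 17.667.
Overall M = m_obj x M_eye = (-24.000)(17.667) = -424.00.
|M| = 424.00.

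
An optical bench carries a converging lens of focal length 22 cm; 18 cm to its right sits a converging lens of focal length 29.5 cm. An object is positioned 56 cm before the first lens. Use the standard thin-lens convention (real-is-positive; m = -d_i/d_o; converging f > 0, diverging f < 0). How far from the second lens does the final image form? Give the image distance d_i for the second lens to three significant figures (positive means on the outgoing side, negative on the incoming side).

11.3 cm

First lens: d_i1 = 1/(1/22 - 1/56) = 36.235 cm.
This image would form 36.235 cm past lens 1, i.e. 18.235 cm beyond lens 2, so it is a virtual object for lens 2: d_o2 = 18 - 36.235 = -18.235 cm.
Second lens: d_i2 = 1/(1/29.5 - 1/(-18.235)) = 11.269 cm.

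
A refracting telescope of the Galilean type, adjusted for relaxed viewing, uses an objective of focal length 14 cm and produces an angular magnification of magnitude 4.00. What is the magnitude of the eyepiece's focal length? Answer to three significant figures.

|M| = f_obj/|f_eye|, so |f_eye| = f_obj/|M| = 14/4.0 = 3.500 cm.
(The eyepiece is diverging, so its signed focal length is -3.500 cm.)

3.50 cm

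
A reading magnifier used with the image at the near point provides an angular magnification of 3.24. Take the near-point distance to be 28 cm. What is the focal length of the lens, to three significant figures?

For the image at the near point, M = 1 + D/f.
f = D/(M - 1) = 28/(3.24 - 1) = 12.500 cm.

12.5 cm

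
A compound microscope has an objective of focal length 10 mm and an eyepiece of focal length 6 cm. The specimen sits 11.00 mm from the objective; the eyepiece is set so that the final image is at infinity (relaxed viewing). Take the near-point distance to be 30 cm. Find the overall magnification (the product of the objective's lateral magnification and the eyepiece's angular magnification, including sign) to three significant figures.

-50.0

Convert to cm: f_obj = 10 mm = 1 cm; d_o = 11.00 mm = 1.10 cm.
Objective: 1/d_i = 1/f_obj - 1/d_o = 1/1 - 1/1.10 = 0.09091 cm^-1, so d_i = 11.000 cm.
m_obj = -d_i/d_o = -11.000/1.10 = -10.000.
Eyepiece angular magnification (image at infinity): M_eye = D/f_e = 30/6 = 5.000.
Overall M = m_obj x M_eye = (-10.000)(5.000) = -50.00.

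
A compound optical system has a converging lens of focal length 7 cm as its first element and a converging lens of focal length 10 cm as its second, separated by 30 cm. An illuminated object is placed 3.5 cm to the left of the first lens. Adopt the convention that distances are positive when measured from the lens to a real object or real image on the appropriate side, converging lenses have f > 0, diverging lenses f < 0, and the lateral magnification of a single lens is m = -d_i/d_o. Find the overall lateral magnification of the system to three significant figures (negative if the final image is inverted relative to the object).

Lens 1: 1/d_i1 = 1/f_1 - 1/d_o1 = 1/7 - 1/3.5 = -0.14286 cm^-1, so d_i1 = -7.000 cm.
m_1 = -(-7.000)/3.5 = 2.0000.
With d_i1 < 0 the first image is virtual and lies on the object side; the object distance for lens 2 is d_o2 = 30 - (-7.000) = 37.000 cm.
Lens 2: 1/d_i2 = 1/f_2 - 1/d_o2 = 1/10 - 1/(37.000) = 0.07297 cm^-1, so d_i2 = 13.704 cm.
m_2 = -(13.704)/(37.000) = -0.3704.
Total m = m_1 x m_2 = (2.0000)(-0.3704) = -0.7407.

-0.741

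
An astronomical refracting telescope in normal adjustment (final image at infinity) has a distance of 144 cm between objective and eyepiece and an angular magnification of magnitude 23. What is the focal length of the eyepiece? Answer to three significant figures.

In normal adjustment the tube length equals f_obj + f_eye and |M| = f_obj/f_eye.
So f_obj = 23 f_eye and 23 f_eye + f_eye = 144 cm, giving f_eye = 144/24 = 6.000 cm and f_obj = 138.000 cm.

6.00 cm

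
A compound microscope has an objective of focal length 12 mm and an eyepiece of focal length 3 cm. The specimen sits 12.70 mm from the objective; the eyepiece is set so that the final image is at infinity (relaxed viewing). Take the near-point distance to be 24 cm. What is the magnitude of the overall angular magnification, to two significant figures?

Convert to cm: f_obj = 12 mm = 1.2 cm; d_o = 12.70 mm = 1.27 cm.
Objective: 1/d_i = 1/f_obj - 1/d_o = 1/1.2 - 1/1.27 = 0.04593 cm^-1, so d_i = 21.771 cm.
m_obj = -d_i/d_o = -21.771/1.27 = -17.143.
Eyepiece angular magnification (image at infinity): M_eye = D/f_e = 24/3 = 8.000.
Overall M = m_obj x M_eye = (-17.143)(8.000) = -137.14.
|M| = 137.14.

140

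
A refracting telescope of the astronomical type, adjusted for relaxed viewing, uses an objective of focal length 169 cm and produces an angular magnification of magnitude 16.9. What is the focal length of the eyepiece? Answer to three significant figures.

|M| = f_obj/f_eye, so f_eye = f_obj/|M| = 169/16.9 = 10.000 cm.

10.0 cm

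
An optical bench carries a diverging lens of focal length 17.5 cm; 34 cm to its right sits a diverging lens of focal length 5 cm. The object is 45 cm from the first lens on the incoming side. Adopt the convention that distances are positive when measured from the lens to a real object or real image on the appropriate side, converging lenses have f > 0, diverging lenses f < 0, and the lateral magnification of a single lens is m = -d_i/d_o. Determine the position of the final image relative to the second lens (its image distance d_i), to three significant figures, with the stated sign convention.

First lens: d_i1 = 1/(1/(-17.5) - 1/45) = -12.600 cm.
The intermediate image is virtual, 12.600 cm to the left of lens 1, so d_o2 = L - d_i1 = 34 - (-12.600) = 46.600 cm.
Second lens: d_i2 = 1/(1/(-5) - 1/(46.600)) = -4.516 cm.

-4.52 cm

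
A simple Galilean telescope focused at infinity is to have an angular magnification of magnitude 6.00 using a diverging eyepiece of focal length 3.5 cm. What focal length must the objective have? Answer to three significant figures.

|M| = f_obj/|f_eye|, so f_obj = |M| x |f_eye| = 6.0 x 3.5 = 21.000 cm.

21.0 cm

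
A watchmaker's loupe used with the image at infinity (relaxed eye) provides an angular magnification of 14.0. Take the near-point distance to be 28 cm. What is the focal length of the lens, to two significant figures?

2.0 cm

For the image at infinity, M = D/f.
f = D/M = 28/14.0 = 2.000 cm.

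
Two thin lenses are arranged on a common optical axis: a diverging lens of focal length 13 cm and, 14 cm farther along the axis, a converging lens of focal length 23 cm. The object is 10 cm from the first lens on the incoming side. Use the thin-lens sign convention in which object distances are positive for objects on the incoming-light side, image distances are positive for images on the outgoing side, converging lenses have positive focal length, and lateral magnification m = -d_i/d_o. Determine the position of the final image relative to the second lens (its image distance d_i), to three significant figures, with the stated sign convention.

-135 cm

Applying the thin-lens equation to the first lens, 1/(-13) = 1/10 + 1/d_i1, which gives d_i1 = -5.652 cm.
The intermediate image is virtual, 5.652 cm to the left of lens 1, so d_o2 = L - d_i1 = 14 - (-5.652) = 19.652 cm.
Applying the thin-lens equation again with f_2 = 23 cm and d_o2 = 19.652 cm gives d_i2 = -135.013 cm.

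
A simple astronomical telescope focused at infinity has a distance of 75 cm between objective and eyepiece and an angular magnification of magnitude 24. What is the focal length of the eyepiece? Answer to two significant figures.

3.0 cm

In normal adjustment the tube length equals f_obj + f_eye and |M| = f_obj/f_eye.
So f_obj = 24 f_eye and 24 f_eye + f_eye = 75 cm, giving f_eye = 75/25 = 3.000 cm and f_obj = 72.000 cm.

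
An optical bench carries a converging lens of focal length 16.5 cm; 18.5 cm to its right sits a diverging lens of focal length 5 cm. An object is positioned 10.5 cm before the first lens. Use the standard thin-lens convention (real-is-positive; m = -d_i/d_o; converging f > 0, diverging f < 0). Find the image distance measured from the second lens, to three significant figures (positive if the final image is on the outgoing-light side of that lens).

First lens: d_i1 = 1/(1/16.5 - 1/10.5) = -28.875 cm.
With d_i1 < 0 the first image is virtual and lies on the object side; the object distance for lens 2 is d_o2 = 18.5 - (-28.875) = 47.375 cm.
Second lens: d_i2 = 1/(1/(-5) - 1/(47.375)) = -4.523 cm.

-4.52 cm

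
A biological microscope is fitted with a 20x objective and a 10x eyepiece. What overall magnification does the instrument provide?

200

The overall magnification of a compound microscope is the product of the objective and eyepiece magnifications:
M = M_obj x M_eye = 20 x 10 = 200.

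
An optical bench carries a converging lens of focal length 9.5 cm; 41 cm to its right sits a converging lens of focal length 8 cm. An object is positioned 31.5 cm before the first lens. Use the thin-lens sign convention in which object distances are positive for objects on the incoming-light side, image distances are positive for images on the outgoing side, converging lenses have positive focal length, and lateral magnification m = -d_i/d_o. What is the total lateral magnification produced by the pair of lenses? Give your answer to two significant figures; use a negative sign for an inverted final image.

Applying the thin-lens equation to the first lens, 1/9.5 = 1/31.5 + 1/d_i1, which gives d_i1 = 13.602 cm.
Its lateral magnification is m_1 = -d_i1/d_o1 = -(13.602)/31.5 = -0.4318.
That image sits 27.398 cm in front of the second lens, so d_o2 = 27.398 cm.
Applying the thin-lens equation again with f_2 = 8 cm and d_o2 = 27.398 cm gives d_i2 = 11.299 cm.
m_2 = -(11.299)/(27.398) = -0.4124.
Total m = m_1 x m_2 = (-0.4318)(-0.4124) = 0.1781.

0.18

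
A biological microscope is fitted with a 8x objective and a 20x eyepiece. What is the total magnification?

160

The overall magnification of a compound microscope is the product of the objective and eyepiece magnifications:
M = M_obj x M_eye = 8 x 20 = 160.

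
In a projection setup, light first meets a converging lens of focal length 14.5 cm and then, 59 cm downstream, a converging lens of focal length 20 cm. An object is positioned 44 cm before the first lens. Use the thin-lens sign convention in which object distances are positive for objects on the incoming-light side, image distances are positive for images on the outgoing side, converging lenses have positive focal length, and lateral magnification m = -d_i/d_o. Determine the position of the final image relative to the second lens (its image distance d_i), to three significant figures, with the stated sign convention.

43.0 cm

Lens 1: 1/d_i1 = 1/f_1 - 1/d_o1 = 1/14.5 - 1/44 = 0.04624 cm^-1, so d_i1 = 21.627 cm.
That image sits 37.373 cm in front of the second lens, so d_o2 = 37.373 cm.
Lens 2: 1/d_i2 = 1/f_2 - 1/d_o2 = 1/20 - 1/(37.373) = 0.02324 cm^-1, so d_i2 = 43.024 cm.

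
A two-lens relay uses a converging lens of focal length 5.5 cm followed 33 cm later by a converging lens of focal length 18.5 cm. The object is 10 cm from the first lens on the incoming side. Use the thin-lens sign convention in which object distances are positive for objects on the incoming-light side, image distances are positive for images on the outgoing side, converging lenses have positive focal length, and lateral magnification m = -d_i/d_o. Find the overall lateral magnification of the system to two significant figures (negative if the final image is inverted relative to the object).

9.9

Applying the thin-lens equation to the first lens, 1/5.5 = 1/10 + 1/d_i1, which gives d_i1 = 12.222 cm.
Its lateral magnification is m_1 = -d_i1/d_o1 = -(12.222)/10 = -1.2222.
Object distance for lens 2: d_o2 = 33 - 12.222 = 20.778 cm.
Applying the thin-lens equation again with f_2 = 18.5 cm and d_o2 = 20.778 cm gives d_i2 = 168.756 cm.
m_2 = -(168.756)/(20.778) = -8.1220.
The system's lateral magnification is m_1 m_2 = (-1.2222)(-8.1220) = 9.9268.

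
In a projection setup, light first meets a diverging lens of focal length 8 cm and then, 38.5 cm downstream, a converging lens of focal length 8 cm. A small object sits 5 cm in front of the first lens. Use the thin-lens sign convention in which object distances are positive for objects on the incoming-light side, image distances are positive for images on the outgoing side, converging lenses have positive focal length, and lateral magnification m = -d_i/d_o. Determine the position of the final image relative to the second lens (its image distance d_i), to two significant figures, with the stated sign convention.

Lens 1: 1/d_i1 = 1/f_1 - 1/d_o1 = 1/(-8) - 1/5 = -0.32500 cm^-1, so d_i1 = -3.077 cm.
With d_i1 < 0 the first image is virtual and lies on the object side; the object distance for lens 2 is d_o2 = 38.5 - (-3.077) = 41.577 cm.
Lens 2: 1/d_i2 = 1/f_2 - 1/d_o2 = 1/8 - 1/(41.577) = 0.10095 cm^-1, so d_i2 = 9.906 cm.

9.9 cm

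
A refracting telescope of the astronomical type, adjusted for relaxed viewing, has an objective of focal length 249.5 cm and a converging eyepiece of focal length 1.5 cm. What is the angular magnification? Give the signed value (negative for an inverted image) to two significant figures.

M = -f_obj/f_eye = -249.5/(1.5) = -166.333.

-170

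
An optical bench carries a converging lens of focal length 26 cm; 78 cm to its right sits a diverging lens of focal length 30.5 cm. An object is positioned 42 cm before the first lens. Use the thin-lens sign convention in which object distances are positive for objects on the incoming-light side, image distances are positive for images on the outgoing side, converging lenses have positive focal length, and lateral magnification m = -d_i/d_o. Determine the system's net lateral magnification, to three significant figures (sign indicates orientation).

Applying the thin-lens equation to the first lens, 1/26 = 1/42 + 1/d_i1, which gives d_i1 = 68.250 cm.
Its lateral magnification is m_1 = -d_i1/d_o1 = -(68.250)/42 = -1.6250.
The intermediate image is 68.250 cm to the right of lens 1, so d_o2 = L - d_i1 = 78 - 68.250 = 9.750 cm.
Applying the thin-lens equation again with f_2 = -30.5 cm and d_o2 = 9.750 cm gives d_i2 = -7.388 cm.
m_2 = -(-7.388)/(9.750) = 0.7578.
The system's lateral magnification is m_1 m_2 = (-1.6250)(0.7578) = -1.2314.

-1.23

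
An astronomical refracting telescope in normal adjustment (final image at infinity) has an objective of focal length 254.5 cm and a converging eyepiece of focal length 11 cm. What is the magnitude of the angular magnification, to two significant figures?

|M| = f_obj/|f_eye| = 254.5/11 = 23.136.

23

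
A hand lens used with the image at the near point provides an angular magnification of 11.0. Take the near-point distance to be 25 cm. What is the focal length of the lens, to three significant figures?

For the image at the near point, M = 1 + D/f.
f = D/(M - 1) = 25/(11.0 - 1) = 2.500 cm.

2.50 cm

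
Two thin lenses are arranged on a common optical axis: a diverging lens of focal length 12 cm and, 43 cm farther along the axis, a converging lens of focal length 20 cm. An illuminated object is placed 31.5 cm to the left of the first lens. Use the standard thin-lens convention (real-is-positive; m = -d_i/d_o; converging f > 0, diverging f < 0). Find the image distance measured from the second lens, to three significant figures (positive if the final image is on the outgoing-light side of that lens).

Lens 1: 1/d_i1 = 1/f_1 - 1/d_o1 = 1/(-12) - 1/31.5 = -0.11508 cm^-1, so d_i1 = -8.690 cm.
The intermediate image is virtual, 8.690 cm to the left of lens 1, so d_o2 = L - d_i1 = 43 - (-8.690) = 51.690 cm.
Lens 2: 1/d_i2 = 1/f_2 - 1/d_o2 = 1/20 - 1/(51.690) = 0.03065 cm^-1, so d_i2 = 32.622 cm.

32.6 cm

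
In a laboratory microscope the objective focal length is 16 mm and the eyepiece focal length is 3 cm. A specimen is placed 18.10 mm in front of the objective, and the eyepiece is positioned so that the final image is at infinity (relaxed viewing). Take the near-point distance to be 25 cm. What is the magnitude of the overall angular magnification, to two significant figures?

Convert to cm: f_obj = 16 mm = 1.6 cm; d_o = 18.10 mm = 1.81 cm.
Objective: 1/d_i = 1/f_obj - 1/d_o = 1/1.6 - 1/1.81 = 0.07251 cm^-1, so d_i = 13.790 cm.
m_obj = -d_i/d_o = -13.790/1.81 = -7.619.
Eyepiece angular magnification (image at infinity): M_eye = D/f_e = 25/3 = 8.333.
Overall M = m_obj x M_eye = (-7.619)(8.333) = -63.49.
|M| = 63.49.

63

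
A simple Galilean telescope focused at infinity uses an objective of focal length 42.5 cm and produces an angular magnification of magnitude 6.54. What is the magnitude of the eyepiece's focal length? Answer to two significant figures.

6.5 cm

|M| = f_obj/|f_eye|, so |f_eye| = f_obj/|M| = 42.5/6.54 = 6.498 cm.
(The eyepiece is diverging, so its signed focal length is -6.498 cm.)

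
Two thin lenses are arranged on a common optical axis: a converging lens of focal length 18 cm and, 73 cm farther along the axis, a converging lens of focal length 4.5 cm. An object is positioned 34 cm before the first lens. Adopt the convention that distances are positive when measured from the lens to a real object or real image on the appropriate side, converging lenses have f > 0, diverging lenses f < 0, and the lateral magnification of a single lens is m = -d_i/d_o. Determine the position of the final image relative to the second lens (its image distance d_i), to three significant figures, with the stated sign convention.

Lens 1: 1/d_i1 = 1/f_1 - 1/d_o1 = 1/18 - 1/34 = 0.02614 cm^-1, so d_i1 = 38.250 cm.
That image sits 34.750 cm in front of the second lens, so d_o2 = 34.750 cm.
Lens 2: 1/d_i2 = 1/f_2 - 1/d_o2 = 1/4.5 - 1/(34.750) = 0.19345 cm^-1, so d_i2 = 5.169 cm.

5.17 cm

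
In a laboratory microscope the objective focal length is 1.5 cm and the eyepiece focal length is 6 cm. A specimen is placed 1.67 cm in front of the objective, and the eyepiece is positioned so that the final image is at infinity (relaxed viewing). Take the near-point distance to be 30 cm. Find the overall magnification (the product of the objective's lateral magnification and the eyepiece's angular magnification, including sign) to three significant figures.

Objective: 1/d_i = 1/f_obj - 1/d_o = 1/1.5 - 1/1.67 = 0.06786 cm^-1, so d_i = 14.735 cm.
m_obj = -d_i/d_o = -14.735/1.67 = -8.824.
Eyepiece angular magnification (image at infinity): M_eye = D/f_e = 30/6 = 5.000.
Overall M = m_obj x M_eye = (-8.824)(5.000) = -44.12.

-44.1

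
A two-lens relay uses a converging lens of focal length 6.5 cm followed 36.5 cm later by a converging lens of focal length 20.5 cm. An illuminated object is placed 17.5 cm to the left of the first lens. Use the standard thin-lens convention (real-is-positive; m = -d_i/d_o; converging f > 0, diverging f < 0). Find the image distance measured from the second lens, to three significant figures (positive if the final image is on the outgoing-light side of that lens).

94.8 cm

First lens: d_i1 = 1/(1/6.5 - 1/17.5) = 10.341 cm.
Object distance for lens 2: d_o2 = 36.5 - 10.341 = 26.159 cm.
Second lens: d_i2 = 1/(1/20.5 - 1/(26.159)) = 94.761 cm.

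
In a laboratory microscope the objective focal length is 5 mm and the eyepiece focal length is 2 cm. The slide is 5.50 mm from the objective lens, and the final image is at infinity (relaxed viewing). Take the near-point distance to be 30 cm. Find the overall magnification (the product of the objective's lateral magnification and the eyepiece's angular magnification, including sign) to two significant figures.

-150

Convert to cm: f_obj = 5 mm = 0.5 cm; d_o = 5.50 mm = 0.55 cm.
Objective: 1/d_i = 1/f_obj - 1/d_o = 1/0.5 - 1/0.55 = 0.18182 cm^-1, so d_i = 5.500 cm.
m_obj = -d_i/d_o = -5.500/0.55 = -10.000.
Eyepiece angular magnification (image at infinity): M_eye = D/f_e = 30/2 = 15.000.
Overall M = m_obj x M_eye = (-10.000)(15.000) = -150.00.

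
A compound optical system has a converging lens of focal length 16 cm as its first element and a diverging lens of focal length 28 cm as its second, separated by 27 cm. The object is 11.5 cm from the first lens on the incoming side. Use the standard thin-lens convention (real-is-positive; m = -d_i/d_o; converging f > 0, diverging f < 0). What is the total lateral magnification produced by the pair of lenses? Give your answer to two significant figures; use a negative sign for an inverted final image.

1.0

Lens 1: 1/d_i1 = 1/f_1 - 1/d_o1 = 1/16 - 1/11.5 = -0.02446 cm^-1, so d_i1 = -40.889 cm.
m_1 = -(-40.889)/11.5 = 3.5556.
The intermediate image is virtual, 40.889 cm to the left of lens 1, so d_o2 = L - d_i1 = 27 - (-40.889) = 67.889 cm.
Lens 2: 1/d_i2 = 1/f_2 - 1/d_o2 = 1/(-28) - 1/(67.889) = -0.05044 cm^-1, so d_i2 = -19.824 cm.
m_2 = -(-19.824)/(67.889) = 0.2920.
Total m = m_1 x m_2 = (3.5556)(0.2920) = 1.0382.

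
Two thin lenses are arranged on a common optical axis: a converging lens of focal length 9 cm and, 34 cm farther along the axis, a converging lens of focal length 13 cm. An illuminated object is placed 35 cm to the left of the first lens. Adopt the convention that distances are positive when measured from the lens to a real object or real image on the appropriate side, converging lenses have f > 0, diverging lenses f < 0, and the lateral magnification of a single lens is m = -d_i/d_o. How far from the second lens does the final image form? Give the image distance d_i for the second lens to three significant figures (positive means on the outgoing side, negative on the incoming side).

32.0 cm

First lens: d_i1 = 1/(1/9 - 1/35) = 12.115 cm.
That image sits 21.885 cm in front of the second lens, so d_o2 = 21.885 cm.
Second lens: d_i2 = 1/(1/13 - 1/(21.885)) = 32.022 cm.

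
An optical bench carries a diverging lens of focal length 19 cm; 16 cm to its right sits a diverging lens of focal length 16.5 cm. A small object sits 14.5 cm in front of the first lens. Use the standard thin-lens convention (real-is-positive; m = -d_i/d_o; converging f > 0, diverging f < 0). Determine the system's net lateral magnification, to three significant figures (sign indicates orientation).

First lens: d_i1 = 1/(1/(-19) - 1/14.5) = -8.224 cm.
m_1 = -(-8.224)/14.5 = 0.5672.
With d_i1 < 0 the first image is virtual and lies on the object side; the object distance for lens 2 is d_o2 = 16 - (-8.224) = 24.224 cm.
Second lens: d_i2 = 1/(1/(-16.5) - 1/(24.224)) = -9.815 cm.
m_2 = -(-9.815)/(24.224) = 0.4052.
Total m = m_1 x m_2 = (0.5672)(0.4052) = 0.2298.

0.230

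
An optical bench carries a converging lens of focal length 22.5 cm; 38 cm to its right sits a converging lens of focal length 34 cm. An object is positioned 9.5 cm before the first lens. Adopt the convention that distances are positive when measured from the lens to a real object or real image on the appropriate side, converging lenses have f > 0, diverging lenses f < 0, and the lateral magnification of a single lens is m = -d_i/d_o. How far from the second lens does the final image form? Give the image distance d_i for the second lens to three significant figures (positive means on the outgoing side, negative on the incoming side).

Applying the thin-lens equation to the first lens, 1/22.5 = 1/9.5 + 1/d_i1, which gives d_i1 = -16.442 cm.
The intermediate image is virtual, 16.442 cm to the left of lens 1, so d_o2 = L - d_i1 = 38 - (-16.442) = 54.442 cm.
Applying the thin-lens equation again with f_2 = 34 cm and d_o2 = 54.442 cm gives d_i2 = 90.549 cm.

90.5 cm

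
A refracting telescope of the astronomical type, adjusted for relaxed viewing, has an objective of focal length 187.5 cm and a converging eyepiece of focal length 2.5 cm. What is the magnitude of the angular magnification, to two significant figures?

|M| = f_obj/|f_eye| = 187.5/2.5 = 75.000.

75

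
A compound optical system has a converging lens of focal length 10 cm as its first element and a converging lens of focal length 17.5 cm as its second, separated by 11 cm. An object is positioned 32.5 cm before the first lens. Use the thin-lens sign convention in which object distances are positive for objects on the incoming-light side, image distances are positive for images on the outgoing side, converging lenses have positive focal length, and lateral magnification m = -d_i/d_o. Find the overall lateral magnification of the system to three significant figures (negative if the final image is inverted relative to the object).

-0.371

First lens: d_i1 = 1/(1/10 - 1/32.5) = 14.444 cm.
m_1 = -(14.444)/32.5 = -0.4444.
Since 14.444 cm > 11 cm, the first image lies past the second lens and serves as a virtual object: d_o2 = L - d_i1 = -3.444 cm.
Second lens: d_i2 = 1/(1/17.5 - 1/(-3.444)) = 2.878 cm.
m_2 = -(2.878)/(-3.444) = 0.8355.
Total m = m_1 x m_2 = (-0.4444)(0.8355) = -0.3714.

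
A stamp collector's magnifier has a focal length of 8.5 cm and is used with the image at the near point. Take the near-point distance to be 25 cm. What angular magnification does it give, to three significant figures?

3.94

M = 1 + D/f = 1 + 25/8.5 = 3.941.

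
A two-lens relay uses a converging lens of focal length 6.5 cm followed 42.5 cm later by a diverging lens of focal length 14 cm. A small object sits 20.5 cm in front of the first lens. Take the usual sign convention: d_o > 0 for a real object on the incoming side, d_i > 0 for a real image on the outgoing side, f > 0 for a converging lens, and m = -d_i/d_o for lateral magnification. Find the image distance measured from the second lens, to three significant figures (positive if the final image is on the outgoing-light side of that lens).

First lens: d_i1 = 1/(1/6.5 - 1/20.5) = 9.518 cm.
The intermediate image is 9.518 cm to the right of lens 1, so d_o2 = L - d_i1 = 42.5 - 9.518 = 32.982 cm.
Second lens: d_i2 = 1/(1/(-14) - 1/(32.982)) = -9.828 cm.

-9.83 cm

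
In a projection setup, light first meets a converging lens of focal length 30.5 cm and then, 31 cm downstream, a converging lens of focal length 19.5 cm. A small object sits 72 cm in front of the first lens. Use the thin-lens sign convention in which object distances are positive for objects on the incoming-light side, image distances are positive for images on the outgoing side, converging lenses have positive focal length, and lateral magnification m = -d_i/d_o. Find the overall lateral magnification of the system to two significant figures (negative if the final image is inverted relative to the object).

-0.35

Lens 1: 1/d_i1 = 1/f_1 - 1/d_o1 = 1/30.5 - 1/72 = 0.01890 cm^-1, so d_i1 = 52.916 cm.
m_1 = -(52.916)/72 = -0.7349.
This image would form 52.916 cm past lens 1, i.e. 21.916 cm beyond lens 2, so it is a virtual object for lens 2: d_o2 = 31 - 52.916 = -21.916 cm.
Lens 2: 1/d_i2 = 1/f_2 - 1/d_o2 = 1/19.5 - 1/(-21.916) = 0.09691 cm^-1, so d_i2 = 10.319 cm.
m_2 = -(10.319)/(-21.916) = 0.4708.
Total m = m_1 x m_2 = (-0.7349)(0.4708) = -0.3460.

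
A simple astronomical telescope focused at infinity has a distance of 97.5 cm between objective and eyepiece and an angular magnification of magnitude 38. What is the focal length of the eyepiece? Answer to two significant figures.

2.5 cm

In normal adjustment the tube length equals f_obj + f_eye and |M| = f_obj/f_eye.
So f_obj = 38 f_eye and 38 f_eye + f_eye = 97.5 cm, giving f_eye = 97.5/39 = 2.500 cm and f_obj = 95.000 cm.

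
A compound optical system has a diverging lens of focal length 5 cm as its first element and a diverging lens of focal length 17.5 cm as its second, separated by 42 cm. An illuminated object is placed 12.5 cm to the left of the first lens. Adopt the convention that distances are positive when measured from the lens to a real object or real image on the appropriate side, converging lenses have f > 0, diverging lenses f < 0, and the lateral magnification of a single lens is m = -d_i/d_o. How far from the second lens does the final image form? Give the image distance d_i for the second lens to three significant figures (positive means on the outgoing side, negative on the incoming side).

-12.6 cm

First lens: d_i1 = 1/(1/(-5) - 1/12.5) = -3.571 cm.
The intermediate image is virtual, 3.571 cm to the left of lens 1, so d_o2 = L - d_i1 = 42 - (-3.571) = 45.571 cm.
Second lens: d_i2 = 1/(1/(-17.5) - 1/(45.571)) = -12.644 cm.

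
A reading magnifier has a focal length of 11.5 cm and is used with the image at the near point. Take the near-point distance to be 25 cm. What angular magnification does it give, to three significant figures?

3.17

M = 1 + D/f = 1 + 25/11.5 = 3.174.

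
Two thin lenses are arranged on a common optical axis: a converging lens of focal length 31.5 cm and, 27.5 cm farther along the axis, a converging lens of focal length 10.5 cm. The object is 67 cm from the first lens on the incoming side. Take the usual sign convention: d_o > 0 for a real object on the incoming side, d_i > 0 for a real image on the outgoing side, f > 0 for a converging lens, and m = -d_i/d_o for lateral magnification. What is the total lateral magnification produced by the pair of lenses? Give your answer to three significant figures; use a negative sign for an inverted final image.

-0.219

First lens: d_i1 = 1/(1/31.5 - 1/67) = 59.451 cm.
m_1 = -(59.451)/67 = -0.8873.
This image would form 59.451 cm past lens 1, i.e. 31.951 cm beyond lens 2, so it is a virtual object for lens 2: d_o2 = 27.5 - 59.451 = -31.951 cm.
Second lens: d_i2 = 1/(1/10.5 - 1/(-31.951)) = 7.903 cm.
m_2 = -(7.903)/(-31.951) = 0.2473.
The system's lateral magnification is m_1 m_2 = (-0.8873)(0.2473) = -0.2195.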